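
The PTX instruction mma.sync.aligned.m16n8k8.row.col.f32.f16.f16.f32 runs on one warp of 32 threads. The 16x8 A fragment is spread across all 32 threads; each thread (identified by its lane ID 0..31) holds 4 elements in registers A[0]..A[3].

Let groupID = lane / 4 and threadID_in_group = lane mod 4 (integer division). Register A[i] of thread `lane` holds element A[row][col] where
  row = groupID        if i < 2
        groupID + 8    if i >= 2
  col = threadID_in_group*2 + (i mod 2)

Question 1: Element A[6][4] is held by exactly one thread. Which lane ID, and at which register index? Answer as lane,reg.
26,0

r=6->g=6,rb=0  c=4->t=2,b0=0
L=6*4+2=26  i=0*2+0=0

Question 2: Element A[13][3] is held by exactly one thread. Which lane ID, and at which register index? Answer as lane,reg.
21,3

r: 13->gid=5,r8=1  c: 3->tid=1,i&1=1
L=5*4+1=21  i=1*2+1=3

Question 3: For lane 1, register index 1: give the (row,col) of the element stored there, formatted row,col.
lane 1: gr=0 (1/4), th=1 (1%4)
i=1: r=0+0=0, c=1*2+1=3

0,3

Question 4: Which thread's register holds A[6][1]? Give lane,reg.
24,1

r=6→G=6,rhi=0  c=1→T=0,p=1
L=6*4+0=24  i=0*2+1=1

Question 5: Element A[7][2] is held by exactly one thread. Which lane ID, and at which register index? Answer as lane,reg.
r: 7->gid=7,r8=0  c: 2->tid=1,i&1=0
L=7*4+1=29  i=0*2+0=0

29,0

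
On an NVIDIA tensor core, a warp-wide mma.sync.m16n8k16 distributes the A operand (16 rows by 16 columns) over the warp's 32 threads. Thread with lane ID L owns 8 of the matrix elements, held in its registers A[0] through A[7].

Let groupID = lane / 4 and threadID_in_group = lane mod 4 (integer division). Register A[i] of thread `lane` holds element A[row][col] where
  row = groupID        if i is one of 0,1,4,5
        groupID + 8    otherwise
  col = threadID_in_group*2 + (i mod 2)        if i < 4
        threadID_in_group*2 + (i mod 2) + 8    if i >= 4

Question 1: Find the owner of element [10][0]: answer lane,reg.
r: 10->gid=2,r8=1  c: 0->c8=0,tid=0,i&1=0
L=2*4+0=8  i=0*4+1*2+0=2

8,2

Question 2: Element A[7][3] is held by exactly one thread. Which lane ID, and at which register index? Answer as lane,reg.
r=7->g=7,rb=0  c=3->cb=0,t=1,b0=1
L=7*4+1=29  i=0*4+0*2+1=1

29,1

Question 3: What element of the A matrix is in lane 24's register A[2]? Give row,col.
14,0

L=24⇒gr=24>>2=6, th=24&3=0
[2]⇒row 6+8=14  col 0·2+0+0=0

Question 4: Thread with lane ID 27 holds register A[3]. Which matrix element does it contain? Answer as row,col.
27: grp=6,tig=3
[3] (6+8,3*2+1+0) = (14,7)

14,7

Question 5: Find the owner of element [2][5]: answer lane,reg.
10,1

r=2⇒gr=2,Rb=0  c=5⇒Cb=0,th=2,odd=1
L=2*4+2=10  i=0*4+0*2+1=1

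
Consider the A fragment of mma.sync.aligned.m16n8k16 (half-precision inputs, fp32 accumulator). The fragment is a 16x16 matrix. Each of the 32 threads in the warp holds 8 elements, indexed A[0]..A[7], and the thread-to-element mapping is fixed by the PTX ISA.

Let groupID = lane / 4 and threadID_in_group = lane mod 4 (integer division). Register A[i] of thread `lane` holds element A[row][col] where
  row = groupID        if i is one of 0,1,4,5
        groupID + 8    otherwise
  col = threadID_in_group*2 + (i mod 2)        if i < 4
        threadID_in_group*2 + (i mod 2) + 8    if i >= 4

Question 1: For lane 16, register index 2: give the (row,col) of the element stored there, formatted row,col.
12,0

lane 16=>16/4=4, 16 mod 4=0
i=2  r:4+8=>12  c:2·0+0+0=>0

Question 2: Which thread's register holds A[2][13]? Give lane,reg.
r=2⇒gr=2,Rb=0  c=13⇒Cb=1,th=2,odd=1
L=2*4+2=10  i=1*4+0*2+1=5

10,5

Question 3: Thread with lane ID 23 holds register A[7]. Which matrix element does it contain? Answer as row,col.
23: grp=5,tig=3
[7] (5+8,3*2+1+8) = (13,15)

13,15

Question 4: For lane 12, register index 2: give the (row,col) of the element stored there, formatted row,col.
11,0

12: gid=3,tid=0
[2] (3+8,0*2+0+0) = (11,0)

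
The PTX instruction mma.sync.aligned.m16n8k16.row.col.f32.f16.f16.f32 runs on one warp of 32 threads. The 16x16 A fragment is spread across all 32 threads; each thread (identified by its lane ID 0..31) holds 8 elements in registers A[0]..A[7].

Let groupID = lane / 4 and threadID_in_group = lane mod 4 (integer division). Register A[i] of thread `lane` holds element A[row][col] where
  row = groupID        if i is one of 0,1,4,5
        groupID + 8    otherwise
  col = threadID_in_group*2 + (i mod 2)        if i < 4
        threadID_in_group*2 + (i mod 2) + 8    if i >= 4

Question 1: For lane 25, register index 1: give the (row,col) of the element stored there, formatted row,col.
lane 25→25/4=6, 25 mod 4=1
i=1  r:6+0→6  c:2·1+1+0→3

6,3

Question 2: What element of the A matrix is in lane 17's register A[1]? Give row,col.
lane 17→17/4=4, 17 mod 4=1
i=1  r:4+0→4  c:2·1+1+0→3

4,3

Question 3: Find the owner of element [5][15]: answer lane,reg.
23,5

r=5⇒gr=5,Rb=0  c=15⇒Cb=1,th=3,odd=1
L=5*4+3=23  i=1*4+0*2+1=5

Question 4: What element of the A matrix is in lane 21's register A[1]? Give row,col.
lane 21=>21/4=5, 21 mod 4=1
i=1  r:5+0=>5  c:2·1+1+0=>3

5,3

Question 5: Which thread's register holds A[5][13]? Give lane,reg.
r: 5->gid=5,r8=0  c: 13->c8=1,tid=2,i&1=1
L=5*4+2=22  i=1*4+0*2+1=5

22,5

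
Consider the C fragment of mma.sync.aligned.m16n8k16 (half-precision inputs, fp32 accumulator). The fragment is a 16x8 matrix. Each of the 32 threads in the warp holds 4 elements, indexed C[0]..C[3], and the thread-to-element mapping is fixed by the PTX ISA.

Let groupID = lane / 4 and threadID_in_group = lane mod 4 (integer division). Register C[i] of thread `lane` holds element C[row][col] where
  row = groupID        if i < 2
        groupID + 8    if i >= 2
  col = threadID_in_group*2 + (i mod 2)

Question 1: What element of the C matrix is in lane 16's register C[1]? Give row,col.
lane 16⇒16/4=4, 16 mod 4=0
i=1  r:4+0⇒4  c:2·0+1⇒1

4,1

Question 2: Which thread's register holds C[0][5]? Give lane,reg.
r=0->g=0,rb=0  c=5->t=2,b0=1
L=0*4+2=2  i=0*2+1=1

2,1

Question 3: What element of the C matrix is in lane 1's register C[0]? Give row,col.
0,2

lane 1: gr=0 (1/4), th=1 (1%4)
i=0: r=0+0=0, c=1*2+0=2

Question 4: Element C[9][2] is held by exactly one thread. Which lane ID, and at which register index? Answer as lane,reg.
5,2

r=9->g=1,rb=1  c=2->t=1,b0=0
L=1*4+1=5  i=1*2+0=2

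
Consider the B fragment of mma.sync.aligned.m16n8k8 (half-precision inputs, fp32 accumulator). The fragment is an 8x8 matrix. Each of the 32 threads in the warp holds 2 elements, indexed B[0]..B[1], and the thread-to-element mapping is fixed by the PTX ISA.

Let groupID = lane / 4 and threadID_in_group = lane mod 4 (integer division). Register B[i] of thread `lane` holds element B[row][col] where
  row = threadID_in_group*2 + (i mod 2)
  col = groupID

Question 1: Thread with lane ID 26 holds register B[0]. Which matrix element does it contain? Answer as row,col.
4,6

lane 26->26/4=6, 26 mod 4=2
i=0  r:2·2+0->4  c:6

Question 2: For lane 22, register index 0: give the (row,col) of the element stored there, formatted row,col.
22: grp=5,tig=2
[0] (2*2+0,5) = (4,5)

4,5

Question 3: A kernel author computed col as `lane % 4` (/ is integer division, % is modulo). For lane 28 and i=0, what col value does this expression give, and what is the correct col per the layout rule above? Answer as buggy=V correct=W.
buggy=0 correct=7

`lane % 4`[28,0]⇒0
lane 28⇒28/4=7, 28 mod 4=0
i=0  r:2·0+0⇒0  c:7
col: 0 vs 7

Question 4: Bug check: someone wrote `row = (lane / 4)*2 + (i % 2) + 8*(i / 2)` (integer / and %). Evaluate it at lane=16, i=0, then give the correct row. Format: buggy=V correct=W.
buggy=8 correct=0

`(lane / 4)*2 + (i % 2) + 8*(i / 2)`[16,0]=>8
lane 16=>16/4=4, 16 mod 4=0
i=0  r:2·0+0=>0  c:4
row: 8 vs 0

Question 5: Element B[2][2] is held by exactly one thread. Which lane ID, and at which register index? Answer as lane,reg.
9,0

c:2=>grp=2  r:2=>tig=1,lo=0
L=2*4+1=9  i=0=0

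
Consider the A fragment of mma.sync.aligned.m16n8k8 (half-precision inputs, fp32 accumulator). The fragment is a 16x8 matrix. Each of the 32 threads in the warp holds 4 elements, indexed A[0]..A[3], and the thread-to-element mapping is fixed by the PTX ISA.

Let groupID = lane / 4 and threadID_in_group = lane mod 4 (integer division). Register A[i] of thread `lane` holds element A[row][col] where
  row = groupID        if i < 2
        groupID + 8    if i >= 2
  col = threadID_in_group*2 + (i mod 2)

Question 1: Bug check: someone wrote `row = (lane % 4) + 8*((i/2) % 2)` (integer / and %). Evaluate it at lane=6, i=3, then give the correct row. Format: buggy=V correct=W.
buggy=10 correct=9

`(lane % 4) + 8*((i/2) % 2)`[6,3]->10
lane 6->6/4=1, 6 mod 4=2
i=3  r:1+8->9  c:2·2+1->5
row: 10 vs 9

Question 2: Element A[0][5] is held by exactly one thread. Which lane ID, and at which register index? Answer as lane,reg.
r: 0->gid=0,r8=0  c: 5->tid=2,i&1=1
L=0*4+2=2  i=0*2+1=1

2,1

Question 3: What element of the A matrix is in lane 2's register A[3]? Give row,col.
L=2->g=2>>2=0, t=2&3=2
[3]->row 0+8=8  col 2·2+1=5

8,5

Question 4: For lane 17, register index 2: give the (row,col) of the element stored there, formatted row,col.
lane 17->17/4=4, 17 mod 4=1
i=2  r:4+8->12  c:2·1+0->2

12,2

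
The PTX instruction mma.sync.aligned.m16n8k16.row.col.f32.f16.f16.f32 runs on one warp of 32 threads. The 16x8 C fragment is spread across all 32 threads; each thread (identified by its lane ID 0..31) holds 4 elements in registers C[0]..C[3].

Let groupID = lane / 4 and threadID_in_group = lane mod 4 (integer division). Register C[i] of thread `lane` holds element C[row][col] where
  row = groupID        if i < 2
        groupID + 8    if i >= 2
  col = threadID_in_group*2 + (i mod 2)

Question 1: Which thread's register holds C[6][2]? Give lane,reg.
25,0

r=6->g=6,rb=0  c=2->t=1,b0=0
L=6*4+1=25  i=0*2+0=0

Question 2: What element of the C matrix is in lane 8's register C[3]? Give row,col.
lane 8⇒8/4=2, 8 mod 4=0
i=3  r:2+8⇒10  c:2·0+1⇒1

10,1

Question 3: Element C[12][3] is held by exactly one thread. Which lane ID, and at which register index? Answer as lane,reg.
17,3

r=12⇒gr=4,Rb=1  c=3⇒th=1,odd=1
L=4*4+1=17  i=1*2+1=3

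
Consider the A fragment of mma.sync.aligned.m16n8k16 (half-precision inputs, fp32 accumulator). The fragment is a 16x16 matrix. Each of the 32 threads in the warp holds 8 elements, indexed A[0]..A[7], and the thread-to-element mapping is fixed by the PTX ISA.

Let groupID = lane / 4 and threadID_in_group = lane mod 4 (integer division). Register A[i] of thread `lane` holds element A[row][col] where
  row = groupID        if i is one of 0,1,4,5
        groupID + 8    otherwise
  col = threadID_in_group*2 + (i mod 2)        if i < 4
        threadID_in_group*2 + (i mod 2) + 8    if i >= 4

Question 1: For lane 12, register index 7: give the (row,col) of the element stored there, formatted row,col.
L=12→G=12>>2=3, T=12&3=0
[7]→row 3+8=11  col 0·2+1+8=9

11,9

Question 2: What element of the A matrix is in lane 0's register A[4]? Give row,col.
0,8

0: gr=0,th=0
[4] (0+0,0*2+0+8) = (0,8)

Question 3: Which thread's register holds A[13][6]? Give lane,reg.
r: 13->gid=5,r8=1  c: 6->c8=0,tid=3,i&1=0
L=5*4+3=23  i=0*4+1*2+0=2

23,2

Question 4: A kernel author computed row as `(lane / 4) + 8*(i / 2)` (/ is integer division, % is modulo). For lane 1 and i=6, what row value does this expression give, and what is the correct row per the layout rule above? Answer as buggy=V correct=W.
`(lane / 4) + 8*(i / 2)`[1,6]=>24
1: grp=0,tig=1
[6] (0+8,1*2+0+8) = (8,10)
row: 24 vs 8

buggy=24 correct=8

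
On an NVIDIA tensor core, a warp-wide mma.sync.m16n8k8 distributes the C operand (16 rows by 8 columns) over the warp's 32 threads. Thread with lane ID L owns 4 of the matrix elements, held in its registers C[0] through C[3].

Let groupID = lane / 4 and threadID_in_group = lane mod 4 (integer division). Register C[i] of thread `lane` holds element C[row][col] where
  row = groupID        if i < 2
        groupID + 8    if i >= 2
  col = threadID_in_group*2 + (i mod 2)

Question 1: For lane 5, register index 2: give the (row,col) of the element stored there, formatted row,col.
lane 5⇒5/4=1, 5 mod 4=1
i=2  r:1+8⇒9  c:2·1+0⇒2

9,2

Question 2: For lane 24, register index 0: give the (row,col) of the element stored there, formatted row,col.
6,0

L=24->g=24>>2=6, t=24&3=0
[0]->row 6+0=6  col 0·2+0=0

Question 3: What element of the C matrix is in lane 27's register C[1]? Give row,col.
27: G=6,T=3
[1] (6+0,3*2+1) = (6,7)

6,7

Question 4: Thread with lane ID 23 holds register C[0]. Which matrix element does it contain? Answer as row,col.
lane 23: gr=5 (23/4), th=3 (23%4)
i=0: r=5+0=5, c=3*2+0=6

5,6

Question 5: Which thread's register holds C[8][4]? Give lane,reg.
2,2

r=8→G=0,rhi=1  c=4→T=2,p=0
L=0*4+2=2  i=1*2+0=2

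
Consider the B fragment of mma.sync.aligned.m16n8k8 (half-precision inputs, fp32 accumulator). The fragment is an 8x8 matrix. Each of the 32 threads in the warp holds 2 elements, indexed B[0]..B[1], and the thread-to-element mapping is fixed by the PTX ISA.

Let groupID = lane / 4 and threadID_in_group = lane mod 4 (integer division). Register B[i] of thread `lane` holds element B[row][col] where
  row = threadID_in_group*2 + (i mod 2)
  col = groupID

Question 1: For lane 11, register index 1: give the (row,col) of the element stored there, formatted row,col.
7,2

11: G=2,T=3
[1] (3*2+1,2) = (7,2)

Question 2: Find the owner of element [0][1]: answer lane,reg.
4,0

c: 1->gid=1  r: 0->tid=0,i&1=0
L=1*4+0=4  i=0=0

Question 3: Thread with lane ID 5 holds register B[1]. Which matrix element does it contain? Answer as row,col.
lane 5->5/4=1, 5 mod 4=1
i=1  r:2·1+1->3  c:1

3,1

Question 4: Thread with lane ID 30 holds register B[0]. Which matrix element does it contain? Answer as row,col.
4,7

lane 30→30/4=7, 30 mod 4=2
i=0  r:2·2+0→4  c:7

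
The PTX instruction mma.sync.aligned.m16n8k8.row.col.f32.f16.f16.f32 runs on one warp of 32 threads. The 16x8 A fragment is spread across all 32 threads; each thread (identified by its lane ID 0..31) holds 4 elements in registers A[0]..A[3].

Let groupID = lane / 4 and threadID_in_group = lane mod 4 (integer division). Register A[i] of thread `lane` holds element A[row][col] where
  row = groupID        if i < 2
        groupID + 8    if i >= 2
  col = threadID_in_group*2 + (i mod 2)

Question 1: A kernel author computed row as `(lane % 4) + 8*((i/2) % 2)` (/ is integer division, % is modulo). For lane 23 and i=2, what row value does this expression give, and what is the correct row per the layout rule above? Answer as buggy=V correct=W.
`(lane % 4) + 8*((i/2) % 2)`[23,2]⇒11
23: gr=5,th=3
[2] (5+8,3*2+0) = (13,6)
row: 11 vs 13

buggy=11 correct=13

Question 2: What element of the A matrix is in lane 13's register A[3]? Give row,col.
11,3

lane 13->13/4=3, 13 mod 4=1
i=3  r:3+8->11  c:2·1+1->3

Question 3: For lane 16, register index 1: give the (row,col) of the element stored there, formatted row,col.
4,1

lane 16: gr=4 (16/4), th=0 (16%4)
i=1: r=4+0=4, c=0*2+1=1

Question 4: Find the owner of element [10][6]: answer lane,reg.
r=10⇒gr=2,Rb=1  c=6⇒th=3,odd=0
L=2*4+3=11  i=1*2+0=2

11,2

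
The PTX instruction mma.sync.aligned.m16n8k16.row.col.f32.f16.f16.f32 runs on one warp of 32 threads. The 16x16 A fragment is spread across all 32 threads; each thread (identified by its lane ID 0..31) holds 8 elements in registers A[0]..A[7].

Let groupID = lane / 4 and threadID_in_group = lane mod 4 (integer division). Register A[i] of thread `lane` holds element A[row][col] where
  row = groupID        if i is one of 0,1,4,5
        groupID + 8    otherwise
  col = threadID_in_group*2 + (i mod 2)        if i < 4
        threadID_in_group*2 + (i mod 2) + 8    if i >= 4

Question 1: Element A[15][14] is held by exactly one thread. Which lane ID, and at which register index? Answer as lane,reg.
31,6

r:15=>grp=7,rB=1  c:14=>cB=1,tig=3,lo=0
L=7*4+3=31  i=1*4+1*2+0=6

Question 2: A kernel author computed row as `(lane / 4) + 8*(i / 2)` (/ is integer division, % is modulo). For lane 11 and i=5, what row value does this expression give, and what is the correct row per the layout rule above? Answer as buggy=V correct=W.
`(lane / 4) + 8*(i / 2)`[11,5]->18
11: gid=2,tid=3
[5] (2+0,3*2+1+8) = (2,15)
row: 18 vs 2

buggy=18 correct=2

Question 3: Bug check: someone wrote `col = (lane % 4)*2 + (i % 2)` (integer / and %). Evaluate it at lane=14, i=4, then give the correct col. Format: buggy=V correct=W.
buggy=4 correct=12

`(lane % 4)*2 + (i % 2)`[14,4]→4
lane 14: G=3 (14/4), T=2 (14%4)
i=4: r=3+0=3, c=2*2+0+8=12
col: 4 vs 12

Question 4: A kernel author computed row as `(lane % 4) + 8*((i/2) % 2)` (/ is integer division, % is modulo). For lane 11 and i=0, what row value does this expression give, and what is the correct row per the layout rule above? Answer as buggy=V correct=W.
`(lane % 4) + 8*((i/2) % 2)`[11,0]->3
lane 11->11/4=2, 11 mod 4=3
i=0  r:2+0->2  c:2·3+0+0->6
row: 3 vs 2

buggy=3 correct=2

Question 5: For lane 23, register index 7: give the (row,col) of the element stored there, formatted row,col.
L=23->gid=23>>2=5, tid=23&3=3
[7]->row 5+8=13  col 3·2+1+8=15

13,15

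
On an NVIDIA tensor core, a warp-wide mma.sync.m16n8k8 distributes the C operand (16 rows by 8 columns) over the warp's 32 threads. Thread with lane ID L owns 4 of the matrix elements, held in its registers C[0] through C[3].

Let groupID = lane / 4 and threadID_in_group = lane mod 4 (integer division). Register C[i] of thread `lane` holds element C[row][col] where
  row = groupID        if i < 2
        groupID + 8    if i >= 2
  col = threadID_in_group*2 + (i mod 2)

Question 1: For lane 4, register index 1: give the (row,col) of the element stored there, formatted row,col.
L=4→G=4>>2=1, T=4&3=0
[1]→row 1+0=1  col 0·2+1=1

1,1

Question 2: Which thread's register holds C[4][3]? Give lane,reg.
r: 4->gid=4,r8=0  c: 3->tid=1,i&1=1
L=4*4+1=17  i=0*2+1=1

17,1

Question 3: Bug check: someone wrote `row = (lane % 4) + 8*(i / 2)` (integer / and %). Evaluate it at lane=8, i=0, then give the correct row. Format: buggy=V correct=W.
buggy=0 correct=2

`(lane % 4) + 8*(i / 2)`[8,0]=>0
lane 8: grp=2 (8/4), tig=0 (8%4)
i=0: r=2+0=2, c=0*2+0=0
row: 0 vs 2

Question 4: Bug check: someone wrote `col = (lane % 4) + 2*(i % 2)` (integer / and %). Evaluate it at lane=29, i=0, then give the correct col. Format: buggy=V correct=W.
buggy=1 correct=2

`(lane % 4) + 2*(i % 2)`[29,0]=>1
29: grp=7,tig=1
[0] (7+0,1*2+0) = (7,2)
col: 1 vs 2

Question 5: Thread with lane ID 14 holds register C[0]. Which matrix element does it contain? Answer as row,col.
lane 14→14/4=3, 14 mod 4=2
i=0  r:3+0→3  c:2·2+0→4

3,4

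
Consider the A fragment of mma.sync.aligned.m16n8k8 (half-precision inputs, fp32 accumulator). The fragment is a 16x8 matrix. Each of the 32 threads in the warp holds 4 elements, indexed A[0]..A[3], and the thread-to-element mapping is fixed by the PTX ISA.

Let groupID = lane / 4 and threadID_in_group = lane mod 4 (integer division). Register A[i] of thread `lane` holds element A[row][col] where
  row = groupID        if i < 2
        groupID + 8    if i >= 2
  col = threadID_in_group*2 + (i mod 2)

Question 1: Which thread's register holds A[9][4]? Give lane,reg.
r=9->g=1,rb=1  c=4->t=2,b0=0
L=1*4+2=6  i=1*2+0=2

6,2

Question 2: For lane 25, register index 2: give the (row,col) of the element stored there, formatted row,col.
14,2

lane 25: g=6 (25/4), t=1 (25%4)
i=2: r=6+8=14, c=1*2+0=2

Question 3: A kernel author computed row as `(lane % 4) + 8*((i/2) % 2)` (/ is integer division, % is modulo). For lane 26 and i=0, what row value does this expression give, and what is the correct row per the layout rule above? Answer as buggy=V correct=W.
buggy=2 correct=6

`(lane % 4) + 8*((i/2) % 2)`[26,0]->2
lane 26: gid=6 (26/4), tid=2 (26%4)
i=0: r=6+0=6, c=2*2+0=4
row: 2 vs 6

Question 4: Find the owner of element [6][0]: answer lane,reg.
24,0

r=6⇒gr=6,Rb=0  c=0⇒th=0,odd=0
L=6*4+0=24  i=0*2+0=0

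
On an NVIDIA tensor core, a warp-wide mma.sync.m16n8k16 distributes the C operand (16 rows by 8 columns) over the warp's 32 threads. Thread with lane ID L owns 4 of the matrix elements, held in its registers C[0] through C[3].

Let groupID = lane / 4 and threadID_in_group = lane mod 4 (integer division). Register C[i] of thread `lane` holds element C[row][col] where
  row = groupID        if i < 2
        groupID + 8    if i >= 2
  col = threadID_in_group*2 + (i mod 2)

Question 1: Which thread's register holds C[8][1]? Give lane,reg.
r=8->g=0,rb=1  c=1->t=0,b0=1
L=0*4+0=0  i=1*2+1=3

0,3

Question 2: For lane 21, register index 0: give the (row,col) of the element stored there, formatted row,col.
L=21⇒gr=21>>2=5, th=21&3=1
[0]⇒row 5+0=5  col 1·2+0=2

5,2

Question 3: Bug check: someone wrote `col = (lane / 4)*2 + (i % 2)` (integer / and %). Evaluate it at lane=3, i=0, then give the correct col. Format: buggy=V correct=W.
`(lane / 4)*2 + (i % 2)`[3,0]->0
lane 3->3/4=0, 3 mod 4=3
i=0  r:0+0->0  c:2·3+0->6
col: 0 vs 6

buggy=0 correct=6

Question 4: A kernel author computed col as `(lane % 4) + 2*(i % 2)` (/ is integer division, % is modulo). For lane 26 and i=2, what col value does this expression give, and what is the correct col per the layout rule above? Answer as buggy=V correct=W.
buggy=2 correct=4

`(lane % 4) + 2*(i % 2)`[26,2]=>2
lane 26=>26/4=6, 26 mod 4=2
i=2  r:6+8=>14  c:2·2+0=>4
col: 2 vs 4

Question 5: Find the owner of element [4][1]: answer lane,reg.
16,1

r=4→G=4,rhi=0  c=1→T=0,p=1
L=4*4+0=16  i=0*2+1=1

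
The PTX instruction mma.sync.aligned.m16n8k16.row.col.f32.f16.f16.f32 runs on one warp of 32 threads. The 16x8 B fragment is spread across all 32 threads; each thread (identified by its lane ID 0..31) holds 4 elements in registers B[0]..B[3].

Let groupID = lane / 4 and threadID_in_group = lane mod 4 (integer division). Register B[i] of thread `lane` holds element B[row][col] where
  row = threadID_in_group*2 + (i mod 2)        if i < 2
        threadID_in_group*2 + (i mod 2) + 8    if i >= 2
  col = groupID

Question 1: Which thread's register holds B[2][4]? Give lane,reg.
17,0

c=4->g=4  r=2->rb=0,t=1,b0=0
L=4*4+1=17  i=0*2+0=0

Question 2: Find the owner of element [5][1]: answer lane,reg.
6,1

c=1→G=1  r=5→rhi=0,T=2,p=1
L=1*4+2=6  i=0*2+1=1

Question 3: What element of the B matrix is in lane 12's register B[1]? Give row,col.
1,3

lane 12: grp=3 (12/4), tig=0 (12%4)
i=1: r=0*2+1+0=1, c=grp=3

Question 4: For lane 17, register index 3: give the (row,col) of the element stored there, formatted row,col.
L=17->g=17>>2=4, t=17&3=1
[3]->row 1·2+1+8=11  col g=4

11,4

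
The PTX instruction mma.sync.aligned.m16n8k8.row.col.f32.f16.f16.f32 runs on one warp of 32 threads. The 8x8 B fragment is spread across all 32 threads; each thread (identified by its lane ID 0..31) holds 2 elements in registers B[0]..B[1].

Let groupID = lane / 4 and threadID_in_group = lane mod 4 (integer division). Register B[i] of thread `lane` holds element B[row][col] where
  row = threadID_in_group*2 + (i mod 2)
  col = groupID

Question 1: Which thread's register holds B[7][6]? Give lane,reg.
c=6→G=6  r=7→T=3,p=1
L=6*4+3=27  i=1=1

27,1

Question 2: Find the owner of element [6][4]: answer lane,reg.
19,0

c=4→G=4  r=6→T=3,p=0
L=4*4+3=19  i=0=0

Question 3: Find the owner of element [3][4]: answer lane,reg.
c=4→G=4  r=3→T=1,p=1
L=4*4+1=17  i=1=1

17,1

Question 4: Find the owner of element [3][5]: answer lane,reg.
c:5=>grp=5  r:3=>tig=1,lo=1
L=5*4+1=21  i=1=1

21,1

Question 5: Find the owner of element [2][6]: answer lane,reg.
25,0

c=6⇒gr=6  r=2⇒th=1,odd=0
L=6*4+1=25  i=0=0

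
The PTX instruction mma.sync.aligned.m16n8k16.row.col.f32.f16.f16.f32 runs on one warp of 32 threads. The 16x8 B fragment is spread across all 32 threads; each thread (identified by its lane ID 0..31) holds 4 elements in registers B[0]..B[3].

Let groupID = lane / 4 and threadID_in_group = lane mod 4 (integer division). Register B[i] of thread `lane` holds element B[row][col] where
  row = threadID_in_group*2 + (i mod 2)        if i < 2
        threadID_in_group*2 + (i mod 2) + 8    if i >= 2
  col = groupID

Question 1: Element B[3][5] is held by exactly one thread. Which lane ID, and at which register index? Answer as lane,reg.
c:5=>grp=5  r:3=>rB=0,tig=1,lo=1
L=5*4+1=21  i=0*2+1=1

21,1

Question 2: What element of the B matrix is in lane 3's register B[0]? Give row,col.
lane 3: g=0 (3/4), t=3 (3%4)
i=0: r=3*2+0+0=6, c=g=0

6,0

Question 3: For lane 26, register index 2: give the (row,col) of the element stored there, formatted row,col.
lane 26⇒26/4=6, 26 mod 4=2
i=2  r:2·2+0+8⇒12  c:6

12,6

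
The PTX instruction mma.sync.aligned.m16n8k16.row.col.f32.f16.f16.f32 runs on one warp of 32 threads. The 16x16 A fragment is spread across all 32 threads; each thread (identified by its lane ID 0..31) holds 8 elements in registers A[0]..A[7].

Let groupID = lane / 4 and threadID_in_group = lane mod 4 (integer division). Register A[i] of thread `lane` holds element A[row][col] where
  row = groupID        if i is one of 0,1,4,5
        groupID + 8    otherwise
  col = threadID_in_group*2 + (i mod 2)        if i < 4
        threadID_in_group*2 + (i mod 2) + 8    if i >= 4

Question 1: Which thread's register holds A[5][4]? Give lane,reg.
22,0

r:5=>grp=5,rB=0  c:4=>cB=0,tig=2,lo=0
L=5*4+2=22  i=0*4+0*2+0=0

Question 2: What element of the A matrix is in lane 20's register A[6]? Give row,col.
lane 20->20/4=5, 20 mod 4=0
i=6  r:5+8->13  c:2·0+0+8->8

13,8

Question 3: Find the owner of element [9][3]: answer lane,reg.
r:9=>grp=1,rB=1  c:3=>cB=0,tig=1,lo=1
L=1*4+1=5  i=0*4+1*2+1=3

5,3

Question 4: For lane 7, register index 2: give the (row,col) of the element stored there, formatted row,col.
9,6

L=7→G=7>>2=1, T=7&3=3
[2]→row 1+8=9  col 3·2+0+0=6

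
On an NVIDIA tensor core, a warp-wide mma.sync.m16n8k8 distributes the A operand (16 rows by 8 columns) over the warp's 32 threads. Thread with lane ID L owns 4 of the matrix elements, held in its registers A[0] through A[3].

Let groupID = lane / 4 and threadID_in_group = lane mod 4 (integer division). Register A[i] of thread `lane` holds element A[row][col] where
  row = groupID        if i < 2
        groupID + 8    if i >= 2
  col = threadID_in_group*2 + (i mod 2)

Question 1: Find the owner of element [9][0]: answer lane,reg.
4,2

r=9→G=1,rhi=1  c=0→T=0,p=0
L=1*4+0=4  i=1*2+0=2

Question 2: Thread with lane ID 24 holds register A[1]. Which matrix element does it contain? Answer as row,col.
L=24->g=24>>2=6, t=24&3=0
[1]->row 6+0=6  col 0·2+1=1

6,1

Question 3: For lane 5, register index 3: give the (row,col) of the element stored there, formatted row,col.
9,3

L=5=>grp=5>>2=1, tig=5&3=1
[3]=>row 1+8=9  col 1·2+1=3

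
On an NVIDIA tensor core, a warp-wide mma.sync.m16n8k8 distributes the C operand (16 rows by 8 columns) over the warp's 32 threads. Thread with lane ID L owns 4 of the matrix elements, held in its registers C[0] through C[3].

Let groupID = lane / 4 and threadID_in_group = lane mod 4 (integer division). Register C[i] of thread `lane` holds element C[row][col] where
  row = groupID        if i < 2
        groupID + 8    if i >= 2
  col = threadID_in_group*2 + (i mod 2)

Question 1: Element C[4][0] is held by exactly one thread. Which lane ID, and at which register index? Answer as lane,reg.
r: 4->gid=4,r8=0  c: 0->tid=0,i&1=0
L=4*4+0=16  i=0*2+0=0

16,0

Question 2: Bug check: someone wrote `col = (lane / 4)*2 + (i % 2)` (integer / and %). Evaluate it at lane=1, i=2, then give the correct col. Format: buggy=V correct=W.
`(lane / 4)*2 + (i % 2)`[1,2]->0
lane 1: g=0 (1/4), t=1 (1%4)
i=2: r=0+8=8, c=1*2+0=2
col: 0 vs 2

buggy=0 correct=2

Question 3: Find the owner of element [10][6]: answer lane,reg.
r: 10->gid=2,r8=1  c: 6->tid=3,i&1=0
L=2*4+3=11  i=1*2+0=2

11,2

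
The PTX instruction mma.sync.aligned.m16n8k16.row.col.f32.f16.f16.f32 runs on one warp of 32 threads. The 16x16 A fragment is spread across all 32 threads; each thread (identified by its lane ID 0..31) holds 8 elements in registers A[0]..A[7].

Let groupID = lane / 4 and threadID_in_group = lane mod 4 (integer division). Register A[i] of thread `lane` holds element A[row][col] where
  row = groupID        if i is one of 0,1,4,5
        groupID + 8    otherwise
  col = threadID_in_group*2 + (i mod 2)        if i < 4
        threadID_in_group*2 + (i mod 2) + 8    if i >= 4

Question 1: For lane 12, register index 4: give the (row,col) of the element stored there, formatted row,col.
3,8

12: G=3,T=0
[4] (3+0,0*2+0+8) = (3,8)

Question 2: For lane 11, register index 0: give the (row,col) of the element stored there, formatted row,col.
lane 11: gid=2 (11/4), tid=3 (11%4)
i=0: r=2+0=2, c=3*2+0+0=6

2,6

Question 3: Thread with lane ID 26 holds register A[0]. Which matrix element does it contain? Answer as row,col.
6,4

L=26→G=26>>2=6, T=26&3=2
[0]→row 6+0=6  col 2·2+0+0=4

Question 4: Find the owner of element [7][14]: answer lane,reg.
31,4

r:7=>grp=7,rB=0  c:14=>cB=1,tig=3,lo=0
L=7*4+3=31  i=1*4+0*2+0=4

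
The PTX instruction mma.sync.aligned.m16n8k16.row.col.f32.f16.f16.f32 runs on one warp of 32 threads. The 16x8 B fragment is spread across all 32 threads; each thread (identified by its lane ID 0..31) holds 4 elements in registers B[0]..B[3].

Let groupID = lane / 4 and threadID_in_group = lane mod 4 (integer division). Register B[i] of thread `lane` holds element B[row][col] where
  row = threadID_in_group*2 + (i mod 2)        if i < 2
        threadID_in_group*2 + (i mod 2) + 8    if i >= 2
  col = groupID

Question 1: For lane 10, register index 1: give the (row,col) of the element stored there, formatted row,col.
L=10⇒gr=10>>2=2, th=10&3=2
[1]⇒row 2·2+1+0=5  col gr=2

5,2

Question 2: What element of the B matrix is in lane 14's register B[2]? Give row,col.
12,3

14: gr=3,th=2
[2] (2*2+0+8,3) = (12,3)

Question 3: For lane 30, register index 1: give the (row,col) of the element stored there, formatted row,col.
L=30⇒gr=30>>2=7, th=30&3=2
[1]⇒row 2·2+1+0=5  col gr=7

5,7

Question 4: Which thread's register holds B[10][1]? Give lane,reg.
c=1⇒gr=1  r=10⇒Rb=1,th=1,odd=0
L=1*4+1=5  i=1*2+0=2

5,2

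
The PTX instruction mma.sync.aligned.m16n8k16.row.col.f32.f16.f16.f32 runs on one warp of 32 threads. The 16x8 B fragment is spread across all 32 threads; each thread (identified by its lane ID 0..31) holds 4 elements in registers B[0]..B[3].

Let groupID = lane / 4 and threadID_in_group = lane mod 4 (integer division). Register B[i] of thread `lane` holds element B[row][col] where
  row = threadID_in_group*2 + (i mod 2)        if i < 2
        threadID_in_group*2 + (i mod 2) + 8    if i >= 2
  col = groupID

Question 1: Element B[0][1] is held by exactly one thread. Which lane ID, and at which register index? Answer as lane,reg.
c: 1->gid=1  r: 0->r8=0,tid=0,i&1=0
L=1*4+0=4  i=0*2+0=0

4,0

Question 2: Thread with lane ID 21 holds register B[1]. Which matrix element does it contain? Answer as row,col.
lane 21→21/4=5, 21 mod 4=1
i=1  r:2·1+1+0→3  c:5

3,5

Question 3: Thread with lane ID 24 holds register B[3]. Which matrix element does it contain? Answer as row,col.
9,6

L=24=>grp=24>>2=6, tig=24&3=0
[3]=>row 0·2+1+8=9  col grp=6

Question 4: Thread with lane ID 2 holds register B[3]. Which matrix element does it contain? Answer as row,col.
lane 2: g=0 (2/4), t=2 (2%4)
i=3: r=2*2+1+8=13, c=g=0

13,0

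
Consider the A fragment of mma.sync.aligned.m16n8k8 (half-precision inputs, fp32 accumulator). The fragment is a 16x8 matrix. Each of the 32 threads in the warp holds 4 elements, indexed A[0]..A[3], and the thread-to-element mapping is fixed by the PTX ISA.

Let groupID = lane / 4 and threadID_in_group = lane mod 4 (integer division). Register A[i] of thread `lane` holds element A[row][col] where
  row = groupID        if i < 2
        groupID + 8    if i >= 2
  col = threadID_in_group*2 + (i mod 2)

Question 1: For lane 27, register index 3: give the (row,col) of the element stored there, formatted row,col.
lane 27: g=6 (27/4), t=3 (27%4)
i=3: r=6+8=14, c=3*2+1=7

14,7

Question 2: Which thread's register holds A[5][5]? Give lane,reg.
22,1

r: 5->gid=5,r8=0  c: 5->tid=2,i&1=1
L=5*4+2=22  i=0*2+1=1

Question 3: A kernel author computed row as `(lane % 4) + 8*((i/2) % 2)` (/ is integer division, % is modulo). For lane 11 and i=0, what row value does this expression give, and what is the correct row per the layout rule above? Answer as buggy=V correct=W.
`(lane % 4) + 8*((i/2) % 2)`[11,0]->3
L=11->g=11>>2=2, t=11&3=3
[0]->row 2+0=2  col 3·2+0=6
row: 3 vs 2

buggy=3 correct=2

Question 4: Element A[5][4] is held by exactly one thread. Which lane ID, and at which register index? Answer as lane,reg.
r=5->g=5,rb=0  c=4->t=2,b0=0
L=5*4+2=22  i=0*2+0=0

22,0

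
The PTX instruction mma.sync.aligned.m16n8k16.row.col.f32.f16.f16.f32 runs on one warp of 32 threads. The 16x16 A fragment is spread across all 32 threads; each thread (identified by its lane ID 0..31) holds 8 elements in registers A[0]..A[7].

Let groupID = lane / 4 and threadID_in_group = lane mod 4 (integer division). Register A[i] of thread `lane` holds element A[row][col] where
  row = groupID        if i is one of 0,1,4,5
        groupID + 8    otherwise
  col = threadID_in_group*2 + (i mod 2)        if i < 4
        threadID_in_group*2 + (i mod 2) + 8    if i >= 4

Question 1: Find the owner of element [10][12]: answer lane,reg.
10,6

r=10->g=2,rb=1  c=12->cb=1,t=2,b0=0
L=2*4+2=10  i=1*4+1*2+0=6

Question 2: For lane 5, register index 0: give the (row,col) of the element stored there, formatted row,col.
1,2

L=5⇒gr=5>>2=1, th=5&3=1
[0]⇒row 1+0=1  col 1·2+0+0=2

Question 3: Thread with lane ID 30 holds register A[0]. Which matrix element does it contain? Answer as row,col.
30: grp=7,tig=2
[0] (7+0,2*2+0+0) = (7,4)

7,4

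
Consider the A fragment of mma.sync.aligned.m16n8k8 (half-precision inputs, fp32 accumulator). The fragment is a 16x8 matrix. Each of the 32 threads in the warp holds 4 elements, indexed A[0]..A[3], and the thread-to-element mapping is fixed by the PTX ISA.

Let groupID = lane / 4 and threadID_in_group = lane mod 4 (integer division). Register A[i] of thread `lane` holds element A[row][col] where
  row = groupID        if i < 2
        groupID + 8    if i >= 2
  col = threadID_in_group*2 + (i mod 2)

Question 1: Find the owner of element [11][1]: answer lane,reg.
r: 11->gid=3,r8=1  c: 1->tid=0,i&1=1
L=3*4+0=12  i=1*2+1=3

12,3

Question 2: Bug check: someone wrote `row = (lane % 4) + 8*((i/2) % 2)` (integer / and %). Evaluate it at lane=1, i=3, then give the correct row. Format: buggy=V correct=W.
buggy=9 correct=8

`(lane % 4) + 8*((i/2) % 2)`[1,3]->9
lane 1: g=0 (1/4), t=1 (1%4)
i=3: r=0+8=8, c=1*2+1=3
row: 9 vs 8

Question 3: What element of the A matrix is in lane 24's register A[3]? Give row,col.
lane 24=>24/4=6, 24 mod 4=0
i=3  r:6+8=>14  c:2·0+1=>1

14,1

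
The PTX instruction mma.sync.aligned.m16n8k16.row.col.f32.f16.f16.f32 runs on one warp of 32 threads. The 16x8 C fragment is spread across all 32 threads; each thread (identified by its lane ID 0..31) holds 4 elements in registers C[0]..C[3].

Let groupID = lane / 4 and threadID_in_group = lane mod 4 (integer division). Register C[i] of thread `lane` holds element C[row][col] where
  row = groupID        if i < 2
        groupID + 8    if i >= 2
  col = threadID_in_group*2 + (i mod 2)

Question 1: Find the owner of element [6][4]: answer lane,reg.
26,0

r=6⇒gr=6,Rb=0  c=4⇒th=2,odd=0
L=6*4+2=26  i=0*2+0=0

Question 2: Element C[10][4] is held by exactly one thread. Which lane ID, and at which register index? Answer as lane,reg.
r=10⇒gr=2,Rb=1  c=4⇒th=2,odd=0
L=2*4+2=10  i=1*2+0=2

10,2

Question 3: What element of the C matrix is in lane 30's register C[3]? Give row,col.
15,5

lane 30->30/4=7, 30 mod 4=2
i=3  r:7+8->15  c:2·2+1->5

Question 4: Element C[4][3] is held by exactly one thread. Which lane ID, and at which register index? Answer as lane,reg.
17,1

r=4→G=4,rhi=0  c=3→T=1,p=1
L=4*4+1=17  i=0*2+1=1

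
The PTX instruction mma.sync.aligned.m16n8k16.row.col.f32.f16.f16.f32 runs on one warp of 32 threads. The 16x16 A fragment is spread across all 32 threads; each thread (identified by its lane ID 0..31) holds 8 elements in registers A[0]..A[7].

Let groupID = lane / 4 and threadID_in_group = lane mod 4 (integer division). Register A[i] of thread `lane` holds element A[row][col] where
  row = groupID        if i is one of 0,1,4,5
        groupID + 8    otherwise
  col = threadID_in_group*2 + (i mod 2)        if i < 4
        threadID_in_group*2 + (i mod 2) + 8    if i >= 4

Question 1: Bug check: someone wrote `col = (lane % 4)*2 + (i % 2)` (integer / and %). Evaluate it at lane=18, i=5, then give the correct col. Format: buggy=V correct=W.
`(lane % 4)*2 + (i % 2)`[18,5]→5
lane 18: G=4 (18/4), T=2 (18%4)
i=5: r=4+0=4, c=2*2+1+8=13
col: 5 vs 13

buggy=5 correct=13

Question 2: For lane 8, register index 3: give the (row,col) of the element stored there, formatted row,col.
10,1

L=8->g=8>>2=2, t=8&3=0
[3]->row 2+8=10  col 0·2+1+0=1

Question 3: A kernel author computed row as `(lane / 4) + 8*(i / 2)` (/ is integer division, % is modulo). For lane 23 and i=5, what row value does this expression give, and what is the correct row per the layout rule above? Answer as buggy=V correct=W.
buggy=21 correct=5

`(lane / 4) + 8*(i / 2)`[23,5]⇒21
23: gr=5,th=3
[5] (5+0,3*2+1+8) = (5,15)
row: 21 vs 5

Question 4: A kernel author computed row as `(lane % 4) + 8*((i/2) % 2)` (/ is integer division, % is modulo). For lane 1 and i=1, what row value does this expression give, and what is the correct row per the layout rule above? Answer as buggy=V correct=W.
buggy=1 correct=0

`(lane % 4) + 8*((i/2) % 2)`[1,1]→1
L=1→G=1>>2=0, T=1&3=1
[1]→row 0+0=0  col 1·2+1+0=3
row: 1 vs 0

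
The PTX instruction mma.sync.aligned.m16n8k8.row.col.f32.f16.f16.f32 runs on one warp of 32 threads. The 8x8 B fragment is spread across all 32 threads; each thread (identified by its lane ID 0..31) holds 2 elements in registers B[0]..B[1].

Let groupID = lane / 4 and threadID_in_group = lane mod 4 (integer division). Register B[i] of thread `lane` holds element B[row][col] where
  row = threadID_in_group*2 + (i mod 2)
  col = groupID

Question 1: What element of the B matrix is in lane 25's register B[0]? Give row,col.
2,6

25: g=6,t=1
[0] (1*2+0,6) = (2,6)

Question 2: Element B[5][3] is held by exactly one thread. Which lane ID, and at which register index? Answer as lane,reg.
c=3->g=3  r=5->t=2,b0=1
L=3*4+2=14  i=1=1

14,1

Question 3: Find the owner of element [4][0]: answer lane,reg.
2,0

c: 0->gid=0  r: 4->tid=2,i&1=0
L=0*4+2=2  i=0=0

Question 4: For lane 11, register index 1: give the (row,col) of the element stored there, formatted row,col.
7,2

lane 11: g=2 (11/4), t=3 (11%4)
i=1: r=3*2+1=7, c=g=2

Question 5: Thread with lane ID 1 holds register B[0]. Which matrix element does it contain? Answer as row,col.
lane 1: grp=0 (1/4), tig=1 (1%4)
i=0: r=1*2+0=2, c=grp=0

2,0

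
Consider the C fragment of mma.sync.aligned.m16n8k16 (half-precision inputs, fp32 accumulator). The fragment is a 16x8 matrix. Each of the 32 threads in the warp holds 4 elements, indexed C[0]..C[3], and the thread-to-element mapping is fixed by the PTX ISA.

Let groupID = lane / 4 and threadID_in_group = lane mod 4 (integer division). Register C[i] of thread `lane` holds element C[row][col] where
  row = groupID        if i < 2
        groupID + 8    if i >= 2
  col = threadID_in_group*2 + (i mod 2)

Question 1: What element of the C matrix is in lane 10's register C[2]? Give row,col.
10,4

lane 10: grp=2 (10/4), tig=2 (10%4)
i=2: r=2+8=10, c=2*2+0=4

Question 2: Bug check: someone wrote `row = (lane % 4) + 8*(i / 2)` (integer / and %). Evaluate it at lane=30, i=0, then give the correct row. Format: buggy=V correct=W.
buggy=2 correct=7

`(lane % 4) + 8*(i / 2)`[30,0]⇒2
L=30⇒gr=30>>2=7, th=30&3=2
[0]⇒row 7+0=7  col 2·2+0=4
row: 2 vs 7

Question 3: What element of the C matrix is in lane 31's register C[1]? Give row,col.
L=31⇒gr=31>>2=7, th=31&3=3
[1]⇒row 7+0=7  col 3·2+1=7

7,7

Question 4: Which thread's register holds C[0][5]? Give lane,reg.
r=0⇒gr=0,Rb=0  c=5⇒th=2,odd=1
L=0*4+2=2  i=0*2+1=1

2,1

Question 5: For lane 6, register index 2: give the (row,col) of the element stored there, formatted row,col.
L=6->g=6>>2=1, t=6&3=2
[2]->row 1+8=9  col 2·2+0=4

9,4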